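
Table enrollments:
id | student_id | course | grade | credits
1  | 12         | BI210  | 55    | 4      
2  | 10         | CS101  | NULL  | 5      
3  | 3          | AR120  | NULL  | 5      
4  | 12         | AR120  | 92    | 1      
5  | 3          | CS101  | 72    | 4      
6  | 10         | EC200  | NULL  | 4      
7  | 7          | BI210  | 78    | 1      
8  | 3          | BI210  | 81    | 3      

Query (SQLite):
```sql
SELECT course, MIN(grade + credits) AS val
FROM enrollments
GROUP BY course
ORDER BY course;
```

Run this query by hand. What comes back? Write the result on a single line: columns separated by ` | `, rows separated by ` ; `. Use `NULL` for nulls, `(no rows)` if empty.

AR120 | 93 ; BI210 | 59 ; CS101 | 76 ; EC200 | NULL

For each row compute grade + credits.
Group by course; take MIN of the expression per group.
  AR120: ids {3, 4} → MIN(grade + credits)=93
  BI210: ids {1, 7, 8} → MIN(grade + credits)=59
  CS101: ids {2, 5} → MIN(grade + credits)=76
  EC200: ids {6} → MIN(grade + credits)=NULL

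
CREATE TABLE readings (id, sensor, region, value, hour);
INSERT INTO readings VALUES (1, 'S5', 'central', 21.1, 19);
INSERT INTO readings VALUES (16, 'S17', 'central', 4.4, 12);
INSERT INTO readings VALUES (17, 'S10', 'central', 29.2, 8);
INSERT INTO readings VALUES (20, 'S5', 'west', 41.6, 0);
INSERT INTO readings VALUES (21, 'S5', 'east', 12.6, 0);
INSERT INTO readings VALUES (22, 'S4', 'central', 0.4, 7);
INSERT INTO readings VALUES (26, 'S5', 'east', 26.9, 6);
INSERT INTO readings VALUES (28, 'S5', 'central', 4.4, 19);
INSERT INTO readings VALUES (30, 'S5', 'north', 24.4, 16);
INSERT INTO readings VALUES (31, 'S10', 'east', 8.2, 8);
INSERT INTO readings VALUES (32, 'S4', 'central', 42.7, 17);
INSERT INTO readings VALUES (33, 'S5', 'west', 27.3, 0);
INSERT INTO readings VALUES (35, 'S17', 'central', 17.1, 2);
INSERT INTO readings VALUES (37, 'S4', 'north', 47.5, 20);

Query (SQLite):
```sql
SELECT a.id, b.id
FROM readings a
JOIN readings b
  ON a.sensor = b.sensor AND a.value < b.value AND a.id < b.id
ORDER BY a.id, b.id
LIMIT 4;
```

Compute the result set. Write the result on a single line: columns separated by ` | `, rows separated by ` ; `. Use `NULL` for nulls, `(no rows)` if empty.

1 | 20 ; 1 | 26 ; 1 | 30 ; 1 | 33

Pairs (a,b) with same sensor, a.value < b.value, a.id < b.id.
sensor groups: S10:{17,31} S17:{16,35} S4:{22,32,37} S5:{1,20,21,26,28,30,33}
Ordered by (a.id, b.id); first 4.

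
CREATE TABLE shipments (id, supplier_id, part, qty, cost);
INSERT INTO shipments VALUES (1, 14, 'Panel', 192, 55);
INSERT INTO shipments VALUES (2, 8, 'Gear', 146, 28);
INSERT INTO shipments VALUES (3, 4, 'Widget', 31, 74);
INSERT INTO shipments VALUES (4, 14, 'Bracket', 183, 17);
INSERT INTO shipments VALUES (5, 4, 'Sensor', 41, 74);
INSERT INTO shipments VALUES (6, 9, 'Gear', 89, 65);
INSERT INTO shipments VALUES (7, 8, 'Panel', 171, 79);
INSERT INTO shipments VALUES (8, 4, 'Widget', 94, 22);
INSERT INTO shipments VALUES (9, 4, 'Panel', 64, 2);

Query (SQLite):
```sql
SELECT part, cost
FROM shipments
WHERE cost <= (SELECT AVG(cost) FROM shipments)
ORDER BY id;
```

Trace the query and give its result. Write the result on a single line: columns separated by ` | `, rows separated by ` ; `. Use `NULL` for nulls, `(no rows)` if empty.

Scalar subquery: AVG(cost) over all shipments rows = 46.222222 (≈; comparison uses full precision).
Keep rows where cost <= that value.

Gear | 28 ; Bracket | 17 ; Widget | 22 ; Panel | 2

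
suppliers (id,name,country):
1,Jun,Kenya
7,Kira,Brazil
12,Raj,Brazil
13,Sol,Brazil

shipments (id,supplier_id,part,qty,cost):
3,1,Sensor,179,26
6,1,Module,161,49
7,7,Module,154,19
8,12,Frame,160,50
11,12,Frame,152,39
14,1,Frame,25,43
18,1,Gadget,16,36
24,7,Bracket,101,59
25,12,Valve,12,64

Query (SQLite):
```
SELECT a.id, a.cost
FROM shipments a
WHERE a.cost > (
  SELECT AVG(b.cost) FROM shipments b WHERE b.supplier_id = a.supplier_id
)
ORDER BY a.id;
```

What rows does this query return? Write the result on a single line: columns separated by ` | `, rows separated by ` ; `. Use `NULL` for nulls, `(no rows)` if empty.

6 | 49 ; 14 | 43 ; 24 | 59 ; 25 | 64

For each shipments row a, compute AVG(cost) over rows sharing a.supplier_id.
Keep row a if a.cost > that per-group AVG.
  supplier_id=1: AVG(cost) = 38.5
  supplier_id=7: AVG(cost) = 39.0
  supplier_id=12: AVG(cost) = 51.0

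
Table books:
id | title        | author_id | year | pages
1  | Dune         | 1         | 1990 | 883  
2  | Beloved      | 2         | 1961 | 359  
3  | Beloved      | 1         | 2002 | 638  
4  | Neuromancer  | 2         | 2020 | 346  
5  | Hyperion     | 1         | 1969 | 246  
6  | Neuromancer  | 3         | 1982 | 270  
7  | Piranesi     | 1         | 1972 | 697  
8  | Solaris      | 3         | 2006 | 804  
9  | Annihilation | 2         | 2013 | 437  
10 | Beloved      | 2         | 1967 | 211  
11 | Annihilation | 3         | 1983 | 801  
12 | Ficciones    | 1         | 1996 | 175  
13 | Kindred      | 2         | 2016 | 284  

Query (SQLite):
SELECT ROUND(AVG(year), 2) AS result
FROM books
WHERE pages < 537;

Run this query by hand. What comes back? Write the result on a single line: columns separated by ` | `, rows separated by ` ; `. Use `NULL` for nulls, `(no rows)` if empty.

Rows where pages < 537 → year values: [1961, 2020, 1969, 1982, 2013, 1967, 1996, 2016].
AVG = 15924 / 8 (rounded to 2 dp).

1990.5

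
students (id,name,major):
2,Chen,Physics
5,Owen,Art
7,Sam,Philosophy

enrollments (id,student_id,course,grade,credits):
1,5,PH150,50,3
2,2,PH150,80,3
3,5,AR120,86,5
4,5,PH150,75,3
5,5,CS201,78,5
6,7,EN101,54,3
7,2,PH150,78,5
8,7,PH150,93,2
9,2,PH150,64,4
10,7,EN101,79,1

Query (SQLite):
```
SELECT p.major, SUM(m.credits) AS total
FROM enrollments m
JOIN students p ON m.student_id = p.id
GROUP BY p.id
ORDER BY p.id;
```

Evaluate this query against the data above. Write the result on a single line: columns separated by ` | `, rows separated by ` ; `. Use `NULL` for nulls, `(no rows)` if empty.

Physics | 12 ; Art | 16 ; Philosophy | 6

Join each enrollments row to its students via student_id.
Group joined rows by students.id; compute SUM(m.credits) per group.
  2: ids {2, 7, 9} → SUM(m.credits)=12
  5: ids {1, 3, 4, 5} → SUM(m.credits)=16
  7: ids {6, 8, 10} → SUM(m.credits)=6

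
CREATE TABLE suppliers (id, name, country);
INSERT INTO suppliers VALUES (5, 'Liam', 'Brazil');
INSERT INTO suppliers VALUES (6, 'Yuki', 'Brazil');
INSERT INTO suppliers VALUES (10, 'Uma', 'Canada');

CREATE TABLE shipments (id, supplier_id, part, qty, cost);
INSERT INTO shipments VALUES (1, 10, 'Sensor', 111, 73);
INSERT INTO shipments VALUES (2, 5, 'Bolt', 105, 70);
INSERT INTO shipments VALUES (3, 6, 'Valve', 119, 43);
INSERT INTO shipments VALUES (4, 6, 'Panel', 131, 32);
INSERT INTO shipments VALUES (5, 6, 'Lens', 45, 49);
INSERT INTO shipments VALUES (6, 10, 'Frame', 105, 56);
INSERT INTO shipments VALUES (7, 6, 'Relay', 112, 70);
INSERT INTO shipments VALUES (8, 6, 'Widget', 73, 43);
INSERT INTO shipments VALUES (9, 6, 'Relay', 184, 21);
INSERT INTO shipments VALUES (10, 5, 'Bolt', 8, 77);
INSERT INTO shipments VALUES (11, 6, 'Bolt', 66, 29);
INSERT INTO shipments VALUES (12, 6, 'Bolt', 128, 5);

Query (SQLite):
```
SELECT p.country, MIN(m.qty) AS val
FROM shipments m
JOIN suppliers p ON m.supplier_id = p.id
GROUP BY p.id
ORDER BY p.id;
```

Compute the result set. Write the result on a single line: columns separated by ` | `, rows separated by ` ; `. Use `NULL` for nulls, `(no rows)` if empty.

Brazil | 8 ; Brazil | 45 ; Canada | 105

Join each shipments row to its suppliers via supplier_id.
Group joined rows by suppliers.id; compute MIN(m.qty) per group.
  5: ids {2, 10} → MIN(m.qty)=8
  6: ids {3, 4, 5, 7, 8, 9, 11, 12} → MIN(m.qty)=45
  10: ids {1, 6} → MIN(m.qty)=105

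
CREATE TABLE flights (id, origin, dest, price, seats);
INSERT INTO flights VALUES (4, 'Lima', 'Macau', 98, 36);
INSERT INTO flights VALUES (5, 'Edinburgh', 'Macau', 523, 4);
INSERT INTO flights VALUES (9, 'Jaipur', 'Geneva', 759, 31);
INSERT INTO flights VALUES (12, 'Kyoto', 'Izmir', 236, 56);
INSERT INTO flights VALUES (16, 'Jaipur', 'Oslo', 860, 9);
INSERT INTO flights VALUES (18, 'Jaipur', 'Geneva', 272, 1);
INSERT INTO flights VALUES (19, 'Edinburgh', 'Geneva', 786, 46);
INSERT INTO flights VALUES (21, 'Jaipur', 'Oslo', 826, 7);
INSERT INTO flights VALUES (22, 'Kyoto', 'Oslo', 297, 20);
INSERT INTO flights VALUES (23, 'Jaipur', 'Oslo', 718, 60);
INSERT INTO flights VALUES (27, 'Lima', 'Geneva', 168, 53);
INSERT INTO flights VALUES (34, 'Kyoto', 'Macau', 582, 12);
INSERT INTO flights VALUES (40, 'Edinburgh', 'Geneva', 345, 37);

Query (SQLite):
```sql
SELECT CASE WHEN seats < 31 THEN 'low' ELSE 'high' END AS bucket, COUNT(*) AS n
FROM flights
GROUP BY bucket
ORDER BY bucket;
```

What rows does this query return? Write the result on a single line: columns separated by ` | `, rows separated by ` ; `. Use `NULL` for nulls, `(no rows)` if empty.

Bucket rows by seats < 31 → 'low' else 'high'; count each bucket.

high | 7 ; low | 6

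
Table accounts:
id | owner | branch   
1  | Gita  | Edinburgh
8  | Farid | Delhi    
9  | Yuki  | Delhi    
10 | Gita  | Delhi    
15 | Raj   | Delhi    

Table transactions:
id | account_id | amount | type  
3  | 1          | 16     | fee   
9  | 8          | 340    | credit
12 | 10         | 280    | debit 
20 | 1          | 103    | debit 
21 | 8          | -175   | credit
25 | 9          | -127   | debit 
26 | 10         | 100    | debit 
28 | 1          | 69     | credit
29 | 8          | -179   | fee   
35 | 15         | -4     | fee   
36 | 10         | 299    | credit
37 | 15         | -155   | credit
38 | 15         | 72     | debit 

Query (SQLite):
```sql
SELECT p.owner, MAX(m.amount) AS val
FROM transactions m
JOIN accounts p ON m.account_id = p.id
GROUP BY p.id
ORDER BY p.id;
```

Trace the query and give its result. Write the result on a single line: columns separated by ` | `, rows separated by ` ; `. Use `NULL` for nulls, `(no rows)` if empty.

Join each transactions row to its accounts via account_id.
Group joined rows by accounts.id; compute MAX(m.amount) per group.
  1: ids {3, 20, 28} → MAX(m.amount)=103
  8: ids {9, 21, 29} → MAX(m.amount)=340
  9: ids {25} → MAX(m.amount)=-127
  10: ids {12, 26, 36} → MAX(m.amount)=299
  15: ids {35, 37, 38} → MAX(m.amount)=72

Gita | 103 ; Farid | 340 ; Yuki | -127 ; Gita | 299 ; Raj | 72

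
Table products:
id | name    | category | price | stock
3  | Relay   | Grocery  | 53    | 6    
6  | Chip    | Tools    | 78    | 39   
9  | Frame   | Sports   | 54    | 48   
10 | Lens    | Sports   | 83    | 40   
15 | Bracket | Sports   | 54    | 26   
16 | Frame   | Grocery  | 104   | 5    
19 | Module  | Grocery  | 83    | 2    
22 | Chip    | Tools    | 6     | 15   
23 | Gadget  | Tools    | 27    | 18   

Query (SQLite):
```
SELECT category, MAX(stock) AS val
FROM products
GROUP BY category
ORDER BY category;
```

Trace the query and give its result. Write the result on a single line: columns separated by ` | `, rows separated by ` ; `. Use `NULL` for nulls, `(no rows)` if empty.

Partition products by category; compute MAX(stock) within each group.
  Grocery: ids {3, 16, 19} → MAX(stock)=6
  Sports: ids {9, 10, 15} → MAX(stock)=48
  Tools: ids {6, 22, 23} → MAX(stock)=39

Grocery | 6 ; Sports | 48 ; Tools | 39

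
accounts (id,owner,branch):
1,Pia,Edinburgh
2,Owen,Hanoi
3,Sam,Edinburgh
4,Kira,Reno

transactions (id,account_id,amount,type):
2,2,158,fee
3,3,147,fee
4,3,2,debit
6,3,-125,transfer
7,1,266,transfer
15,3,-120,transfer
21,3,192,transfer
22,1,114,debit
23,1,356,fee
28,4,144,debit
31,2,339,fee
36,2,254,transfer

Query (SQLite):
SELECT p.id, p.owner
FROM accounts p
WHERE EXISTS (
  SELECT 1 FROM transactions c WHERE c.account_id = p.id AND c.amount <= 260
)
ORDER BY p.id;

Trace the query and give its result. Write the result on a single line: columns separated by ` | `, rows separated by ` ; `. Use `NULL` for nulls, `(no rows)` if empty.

For each accounts row, check whether any transactions with matching account_id has amount <= 260.
Keep rows where that is true.

1 | Pia ; 2 | Owen ; 3 | Sam ; 4 | Kira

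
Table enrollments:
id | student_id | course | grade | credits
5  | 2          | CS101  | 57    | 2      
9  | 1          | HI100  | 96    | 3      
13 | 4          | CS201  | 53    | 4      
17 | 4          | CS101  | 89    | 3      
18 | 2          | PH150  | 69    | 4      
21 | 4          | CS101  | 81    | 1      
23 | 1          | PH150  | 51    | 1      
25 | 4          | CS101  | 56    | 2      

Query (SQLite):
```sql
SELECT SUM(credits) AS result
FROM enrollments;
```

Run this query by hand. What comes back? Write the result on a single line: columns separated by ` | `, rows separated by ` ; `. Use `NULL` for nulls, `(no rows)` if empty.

All credits values: [2, 3, 4, 3, 4, 1, 1, 2].
SUM of non-NULL values = 20.

20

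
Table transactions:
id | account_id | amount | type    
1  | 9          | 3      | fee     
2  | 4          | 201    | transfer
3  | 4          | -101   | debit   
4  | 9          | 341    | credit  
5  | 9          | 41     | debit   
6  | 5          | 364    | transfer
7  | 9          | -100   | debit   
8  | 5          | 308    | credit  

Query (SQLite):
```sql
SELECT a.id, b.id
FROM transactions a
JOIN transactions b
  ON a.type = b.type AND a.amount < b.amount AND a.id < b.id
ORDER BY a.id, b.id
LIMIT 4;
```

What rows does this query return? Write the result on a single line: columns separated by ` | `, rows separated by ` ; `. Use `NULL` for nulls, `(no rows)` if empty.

Pairs (a,b) with same type, a.amount < b.amount, a.id < b.id.
type groups: credit:{4,8} debit:{3,5,7} fee:{1} transfer:{2,6}
Ordered by (a.id, b.id); first 4.

2 | 6 ; 3 | 5 ; 3 | 7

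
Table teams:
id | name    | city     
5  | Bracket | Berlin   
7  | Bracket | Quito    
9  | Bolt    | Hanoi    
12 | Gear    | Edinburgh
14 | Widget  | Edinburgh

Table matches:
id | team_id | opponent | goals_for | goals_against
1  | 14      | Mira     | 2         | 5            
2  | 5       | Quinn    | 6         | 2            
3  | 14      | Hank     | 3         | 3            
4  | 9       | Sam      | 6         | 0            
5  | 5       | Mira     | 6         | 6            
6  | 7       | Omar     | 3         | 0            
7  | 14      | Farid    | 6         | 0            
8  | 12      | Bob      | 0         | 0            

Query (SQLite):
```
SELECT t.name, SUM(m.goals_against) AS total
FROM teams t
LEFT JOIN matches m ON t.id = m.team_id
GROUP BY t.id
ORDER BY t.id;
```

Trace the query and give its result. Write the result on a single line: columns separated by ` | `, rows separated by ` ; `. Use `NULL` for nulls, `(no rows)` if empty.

Bracket | 8 ; Bracket | 0 ; Bolt | 0 ; Gear | 0 ; Widget | 8

LEFT JOIN keeps every teams row; unmatched ones get NULL for matches columns.
Group by teams.id and compute SUM(m.goals_against). SUM over an all-NULL group is NULL.
  5: ids {2, 5} → SUM(m.goals_against)=8
  7: ids {6} → SUM(m.goals_against)=0
  9: ids {4} → SUM(m.goals_against)=0
  12: ids {8} → SUM(m.goals_against)=0
  14: ids {1, 3, 7} → SUM(m.goals_against)=8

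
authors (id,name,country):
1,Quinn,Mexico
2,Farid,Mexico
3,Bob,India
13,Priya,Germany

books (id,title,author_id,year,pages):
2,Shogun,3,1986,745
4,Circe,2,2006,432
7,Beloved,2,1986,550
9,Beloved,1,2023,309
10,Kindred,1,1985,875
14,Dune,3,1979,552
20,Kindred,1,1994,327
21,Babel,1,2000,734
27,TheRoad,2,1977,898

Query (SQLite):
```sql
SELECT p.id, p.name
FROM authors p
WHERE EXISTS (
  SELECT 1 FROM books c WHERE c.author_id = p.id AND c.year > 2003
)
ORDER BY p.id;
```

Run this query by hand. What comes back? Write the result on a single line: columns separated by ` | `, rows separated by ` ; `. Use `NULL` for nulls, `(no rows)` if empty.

For each authors row, check whether any books with matching author_id has year > 2003.
Keep rows where that is true.

1 | Quinn ; 2 | Farid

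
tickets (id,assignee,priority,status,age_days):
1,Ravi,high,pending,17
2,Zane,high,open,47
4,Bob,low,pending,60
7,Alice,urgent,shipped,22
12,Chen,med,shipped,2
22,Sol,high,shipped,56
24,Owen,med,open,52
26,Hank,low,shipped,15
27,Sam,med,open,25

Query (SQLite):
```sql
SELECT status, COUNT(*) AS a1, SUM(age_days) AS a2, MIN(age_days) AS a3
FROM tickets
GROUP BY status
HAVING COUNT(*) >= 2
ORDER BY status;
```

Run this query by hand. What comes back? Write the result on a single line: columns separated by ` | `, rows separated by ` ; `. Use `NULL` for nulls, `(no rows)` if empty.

Group tickets by status.
Per group compute: COUNT(*), SUM(age_days), MIN(age_days).
HAVING: drop groups with fewer than 2 rows.
  open: ids {2, 24, 27} → COUNT(*)=3, SUM(age_days)=124, MIN(age_days)=25
  pending: ids {1, 4} → COUNT(*)=2, SUM(age_days)=77, MIN(age_days)=17
  shipped: ids {7, 12, 22, 26} → COUNT(*)=4, SUM(age_days)=95, MIN(age_days)=2

open | 3 | 124 | 25 ; pending | 2 | 77 | 17 ; shipped | 4 | 95 | 2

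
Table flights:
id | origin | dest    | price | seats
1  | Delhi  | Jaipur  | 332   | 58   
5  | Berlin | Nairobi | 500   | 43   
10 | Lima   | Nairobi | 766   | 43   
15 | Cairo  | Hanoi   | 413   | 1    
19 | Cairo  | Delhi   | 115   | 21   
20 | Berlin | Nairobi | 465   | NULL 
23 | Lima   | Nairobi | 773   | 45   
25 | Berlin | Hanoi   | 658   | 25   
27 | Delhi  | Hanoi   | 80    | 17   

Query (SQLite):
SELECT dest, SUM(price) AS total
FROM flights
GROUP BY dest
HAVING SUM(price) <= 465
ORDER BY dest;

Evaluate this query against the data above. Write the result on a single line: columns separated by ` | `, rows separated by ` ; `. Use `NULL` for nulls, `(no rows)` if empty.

Delhi | 115 ; Jaipur | 332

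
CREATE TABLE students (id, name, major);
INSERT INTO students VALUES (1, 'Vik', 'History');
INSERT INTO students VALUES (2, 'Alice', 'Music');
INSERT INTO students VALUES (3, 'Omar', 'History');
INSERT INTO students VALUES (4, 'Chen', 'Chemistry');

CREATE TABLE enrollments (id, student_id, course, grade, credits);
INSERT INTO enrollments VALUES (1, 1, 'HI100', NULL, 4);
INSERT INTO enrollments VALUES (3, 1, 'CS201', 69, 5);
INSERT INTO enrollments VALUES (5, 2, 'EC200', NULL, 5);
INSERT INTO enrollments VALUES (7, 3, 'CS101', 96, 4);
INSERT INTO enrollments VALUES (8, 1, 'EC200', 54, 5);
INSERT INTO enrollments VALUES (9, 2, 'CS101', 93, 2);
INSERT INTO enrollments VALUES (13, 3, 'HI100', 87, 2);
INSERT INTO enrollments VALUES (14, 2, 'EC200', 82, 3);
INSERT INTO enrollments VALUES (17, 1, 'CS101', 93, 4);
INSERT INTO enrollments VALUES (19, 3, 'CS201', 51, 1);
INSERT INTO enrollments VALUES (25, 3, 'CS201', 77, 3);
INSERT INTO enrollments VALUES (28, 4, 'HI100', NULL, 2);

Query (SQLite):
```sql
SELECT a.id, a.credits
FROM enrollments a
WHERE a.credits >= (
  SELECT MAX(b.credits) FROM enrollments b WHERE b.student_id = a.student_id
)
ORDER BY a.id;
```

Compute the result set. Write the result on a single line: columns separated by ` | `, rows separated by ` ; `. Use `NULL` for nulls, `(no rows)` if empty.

3 | 5 ; 5 | 5 ; 7 | 4 ; 8 | 5 ; 28 | 2

For each enrollments row a, compute MAX(credits) over rows sharing a.student_id.
Keep row a if a.credits >= that per-group MAX.
  student_id=1: MAX(credits) = 5
  student_id=2: MAX(credits) = 5
  student_id=3: MAX(credits) = 4
  student_id=4: MAX(credits) = 2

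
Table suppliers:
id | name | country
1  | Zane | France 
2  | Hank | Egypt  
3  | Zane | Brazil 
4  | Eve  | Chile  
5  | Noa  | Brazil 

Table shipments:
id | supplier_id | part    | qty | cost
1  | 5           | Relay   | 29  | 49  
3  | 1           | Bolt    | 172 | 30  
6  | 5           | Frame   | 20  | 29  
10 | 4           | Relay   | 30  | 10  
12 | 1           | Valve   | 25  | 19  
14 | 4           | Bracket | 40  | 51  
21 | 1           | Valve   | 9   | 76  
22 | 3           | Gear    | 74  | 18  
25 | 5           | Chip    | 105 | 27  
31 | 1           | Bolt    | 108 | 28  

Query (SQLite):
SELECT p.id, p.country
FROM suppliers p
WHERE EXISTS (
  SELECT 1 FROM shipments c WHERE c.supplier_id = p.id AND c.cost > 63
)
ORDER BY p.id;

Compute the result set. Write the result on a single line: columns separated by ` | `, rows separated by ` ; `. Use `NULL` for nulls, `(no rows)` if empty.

For each suppliers row, check whether any shipments with matching supplier_id has cost > 63.
Keep rows where that is true.

1 | France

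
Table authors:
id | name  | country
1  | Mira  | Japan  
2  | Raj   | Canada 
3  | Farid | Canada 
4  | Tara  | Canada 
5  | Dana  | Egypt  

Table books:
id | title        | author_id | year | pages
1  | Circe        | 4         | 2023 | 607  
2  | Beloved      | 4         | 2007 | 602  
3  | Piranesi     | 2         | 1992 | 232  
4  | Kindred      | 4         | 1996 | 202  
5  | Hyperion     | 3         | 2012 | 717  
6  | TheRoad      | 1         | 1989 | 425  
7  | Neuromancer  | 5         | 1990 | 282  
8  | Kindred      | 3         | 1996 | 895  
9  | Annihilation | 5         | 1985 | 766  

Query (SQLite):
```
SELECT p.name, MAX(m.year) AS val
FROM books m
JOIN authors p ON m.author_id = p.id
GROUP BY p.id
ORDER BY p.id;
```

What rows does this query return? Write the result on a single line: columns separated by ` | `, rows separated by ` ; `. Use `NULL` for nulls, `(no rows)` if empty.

Mira | 1989 ; Raj | 1992 ; Farid | 2012 ; Tara | 2023 ; Dana | 1990

Join each books row to its authors via author_id.
Group joined rows by authors.id; compute MAX(m.year) per group.
  1: ids {6} → MAX(m.year)=1989
  2: ids {3} → MAX(m.year)=1992
  3: ids {5, 8} → MAX(m.year)=2012
  4: ids {1, 2, 4} → MAX(m.year)=2023
  5: ids {7, 9} → MAX(m.year)=1990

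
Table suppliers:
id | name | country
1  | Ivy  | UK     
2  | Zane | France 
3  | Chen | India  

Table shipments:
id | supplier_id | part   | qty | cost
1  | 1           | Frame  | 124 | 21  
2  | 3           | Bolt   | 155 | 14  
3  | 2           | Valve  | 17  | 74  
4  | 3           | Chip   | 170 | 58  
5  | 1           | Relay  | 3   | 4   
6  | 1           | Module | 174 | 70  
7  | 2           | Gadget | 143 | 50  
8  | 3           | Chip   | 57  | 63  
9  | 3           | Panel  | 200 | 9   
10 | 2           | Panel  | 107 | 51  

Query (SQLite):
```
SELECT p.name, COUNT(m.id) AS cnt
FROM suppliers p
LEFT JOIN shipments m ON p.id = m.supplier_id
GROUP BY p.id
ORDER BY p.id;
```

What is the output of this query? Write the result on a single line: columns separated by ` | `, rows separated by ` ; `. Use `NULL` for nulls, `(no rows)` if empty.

Ivy | 3 ; Zane | 3 ; Chen | 4

LEFT JOIN keeps every suppliers row; unmatched ones get NULL for shipments columns.
Group by suppliers.id and compute COUNT(m.id). COUNT(col) of an all-NULL group is 0.
  1: ids {1, 5, 6} → COUNT(m.id)=3
  2: ids {3, 7, 10} → COUNT(m.id)=3
  3: ids {2, 4, 8, 9} → COUNT(m.id)=4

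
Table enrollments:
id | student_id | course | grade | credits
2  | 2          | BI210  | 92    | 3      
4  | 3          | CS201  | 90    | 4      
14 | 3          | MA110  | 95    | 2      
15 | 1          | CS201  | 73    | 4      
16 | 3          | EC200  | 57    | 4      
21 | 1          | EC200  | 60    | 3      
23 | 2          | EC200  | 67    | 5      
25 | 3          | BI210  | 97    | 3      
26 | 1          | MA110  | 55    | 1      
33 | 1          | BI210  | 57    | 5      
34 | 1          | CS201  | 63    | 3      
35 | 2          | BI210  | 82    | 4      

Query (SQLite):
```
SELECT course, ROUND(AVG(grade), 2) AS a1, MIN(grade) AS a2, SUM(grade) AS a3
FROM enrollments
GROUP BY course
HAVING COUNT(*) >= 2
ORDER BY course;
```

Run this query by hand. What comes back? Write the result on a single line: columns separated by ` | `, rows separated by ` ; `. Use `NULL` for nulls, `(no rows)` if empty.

Group enrollments by course.
Per group compute: ROUND(AVG(grade), 2), MIN(grade), SUM(grade).
HAVING: drop groups with fewer than 2 rows.
  BI210: ids {2, 25, 33, 35} → ROUND(AVG(grade), 2)=82, MIN(grade)=57, SUM(grade)=328
  CS201: ids {4, 15, 34} → ROUND(AVG(grade), 2)=75.33, MIN(grade)=63, SUM(grade)=226
  EC200: ids {16, 21, 23} → ROUND(AVG(grade), 2)=61.33, MIN(grade)=57, SUM(grade)=184
  MA110: ids {14, 26} → ROUND(AVG(grade), 2)=75, MIN(grade)=55, SUM(grade)=150

BI210 | 82 | 57 | 328 ; CS201 | 75.33 | 63 | 226 ; EC200 | 61.33 | 57 | 184 ; MA110 | 75 | 55 | 150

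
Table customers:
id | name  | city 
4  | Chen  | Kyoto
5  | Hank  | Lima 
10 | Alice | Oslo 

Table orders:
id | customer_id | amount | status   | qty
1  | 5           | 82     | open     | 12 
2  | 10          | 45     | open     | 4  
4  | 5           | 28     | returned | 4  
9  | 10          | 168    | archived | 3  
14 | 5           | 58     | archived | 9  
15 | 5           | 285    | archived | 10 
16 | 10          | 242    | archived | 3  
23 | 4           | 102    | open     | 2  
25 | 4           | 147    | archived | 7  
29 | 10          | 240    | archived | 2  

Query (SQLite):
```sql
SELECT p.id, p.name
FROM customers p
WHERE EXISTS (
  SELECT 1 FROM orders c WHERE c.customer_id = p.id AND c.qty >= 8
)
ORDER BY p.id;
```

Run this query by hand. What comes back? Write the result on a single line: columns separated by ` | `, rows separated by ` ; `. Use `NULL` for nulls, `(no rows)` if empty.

5 | Hank

For each customers row, check whether any orders with matching customer_id has qty >= 8.
Keep rows where that is true.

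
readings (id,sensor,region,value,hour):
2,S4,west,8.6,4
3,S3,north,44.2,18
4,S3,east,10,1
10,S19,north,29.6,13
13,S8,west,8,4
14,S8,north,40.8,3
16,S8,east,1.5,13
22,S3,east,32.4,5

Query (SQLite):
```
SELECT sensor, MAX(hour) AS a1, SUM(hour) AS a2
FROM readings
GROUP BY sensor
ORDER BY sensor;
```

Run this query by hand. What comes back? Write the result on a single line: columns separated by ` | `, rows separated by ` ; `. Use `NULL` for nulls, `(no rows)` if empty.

Group readings by sensor.
Per group compute: MAX(hour), SUM(hour).
  S19: ids {10} → MAX(hour)=13, SUM(hour)=13
  S3: ids {3, 4, 22} → MAX(hour)=18, SUM(hour)=24
  S4: ids {2} → MAX(hour)=4, SUM(hour)=4
  S8: ids {13, 14, 16} → MAX(hour)=13, SUM(hour)=20

S19 | 13 | 13 ; S3 | 18 | 24 ; S4 | 4 | 4 ; S8 | 13 | 20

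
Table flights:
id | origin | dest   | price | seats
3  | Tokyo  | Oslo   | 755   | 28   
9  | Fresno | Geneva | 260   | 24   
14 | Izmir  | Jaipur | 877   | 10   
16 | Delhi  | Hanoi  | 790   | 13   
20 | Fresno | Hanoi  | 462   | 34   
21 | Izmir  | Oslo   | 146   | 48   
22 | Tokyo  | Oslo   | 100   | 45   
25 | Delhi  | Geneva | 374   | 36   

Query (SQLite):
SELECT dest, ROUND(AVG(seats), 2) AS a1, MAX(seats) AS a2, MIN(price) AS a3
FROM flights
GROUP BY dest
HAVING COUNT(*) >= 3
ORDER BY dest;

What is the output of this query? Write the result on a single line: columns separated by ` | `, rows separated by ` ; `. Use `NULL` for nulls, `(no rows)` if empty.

Group flights by dest.
Per group compute: ROUND(AVG(seats), 2), MAX(seats), MIN(price).
HAVING: drop groups with fewer than 3 rows.
  Geneva: ids {9, 25} → ROUND(AVG(seats), 2)=30, MAX(seats)=36, MIN(price)=260
  Hanoi: ids {16, 20} → ROUND(AVG(seats), 2)=23.5, MAX(seats)=34, MIN(price)=462
  Jaipur: ids {14} → ROUND(AVG(seats), 2)=10, MAX(seats)=10, MIN(price)=877
  Oslo: ids {3, 21, 22} → ROUND(AVG(seats), 2)=40.33, MAX(seats)=48, MIN(price)=100

Oslo | 40.33 | 48 | 100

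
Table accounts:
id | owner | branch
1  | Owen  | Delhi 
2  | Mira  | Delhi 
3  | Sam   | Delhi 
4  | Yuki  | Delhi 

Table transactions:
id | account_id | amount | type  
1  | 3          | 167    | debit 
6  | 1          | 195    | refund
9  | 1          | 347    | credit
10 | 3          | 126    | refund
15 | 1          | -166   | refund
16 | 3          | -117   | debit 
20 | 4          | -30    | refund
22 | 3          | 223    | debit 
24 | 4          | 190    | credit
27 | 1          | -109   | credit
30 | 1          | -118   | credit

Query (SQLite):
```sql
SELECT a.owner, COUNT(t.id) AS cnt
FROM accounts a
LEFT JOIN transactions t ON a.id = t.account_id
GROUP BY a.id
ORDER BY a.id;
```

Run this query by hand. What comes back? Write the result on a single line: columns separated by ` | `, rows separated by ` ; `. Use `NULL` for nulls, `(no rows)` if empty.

Owen | 5 ; Mira | 0 ; Sam | 4 ; Yuki | 2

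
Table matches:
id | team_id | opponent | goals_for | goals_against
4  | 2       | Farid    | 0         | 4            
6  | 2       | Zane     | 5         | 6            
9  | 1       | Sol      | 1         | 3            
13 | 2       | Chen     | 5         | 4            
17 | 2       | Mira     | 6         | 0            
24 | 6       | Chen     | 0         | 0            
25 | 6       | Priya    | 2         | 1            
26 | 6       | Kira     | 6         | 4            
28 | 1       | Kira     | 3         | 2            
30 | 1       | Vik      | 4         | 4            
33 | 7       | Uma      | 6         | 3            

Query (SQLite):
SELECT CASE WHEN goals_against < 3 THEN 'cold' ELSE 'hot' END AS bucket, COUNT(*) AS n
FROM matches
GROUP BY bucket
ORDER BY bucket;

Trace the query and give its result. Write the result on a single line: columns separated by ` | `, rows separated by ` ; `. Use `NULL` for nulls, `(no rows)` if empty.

Bucket rows by goals_against < 3 → 'cold' else 'hot'; count each bucket.

cold | 4 ; hot | 7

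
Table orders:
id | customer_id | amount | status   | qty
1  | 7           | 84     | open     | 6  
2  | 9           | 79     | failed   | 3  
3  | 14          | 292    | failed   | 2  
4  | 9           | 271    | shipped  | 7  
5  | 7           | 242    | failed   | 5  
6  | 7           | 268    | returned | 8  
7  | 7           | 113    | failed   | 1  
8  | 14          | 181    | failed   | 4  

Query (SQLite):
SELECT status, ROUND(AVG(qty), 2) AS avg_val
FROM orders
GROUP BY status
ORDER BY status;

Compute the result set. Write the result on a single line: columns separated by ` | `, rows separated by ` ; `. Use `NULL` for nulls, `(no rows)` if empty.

Partition orders by status; compute ROUND(AVG(qty), 2) within each group.
  failed: ids {2, 3, 5, 7, 8} → ROUND(AVG(qty), 2)=3
  open: ids {1} → ROUND(AVG(qty), 2)=6
  returned: ids {6} → ROUND(AVG(qty), 2)=8
  shipped: ids {4} → ROUND(AVG(qty), 2)=7

failed | 3 ; open | 6 ; returned | 8 ; shipped | 7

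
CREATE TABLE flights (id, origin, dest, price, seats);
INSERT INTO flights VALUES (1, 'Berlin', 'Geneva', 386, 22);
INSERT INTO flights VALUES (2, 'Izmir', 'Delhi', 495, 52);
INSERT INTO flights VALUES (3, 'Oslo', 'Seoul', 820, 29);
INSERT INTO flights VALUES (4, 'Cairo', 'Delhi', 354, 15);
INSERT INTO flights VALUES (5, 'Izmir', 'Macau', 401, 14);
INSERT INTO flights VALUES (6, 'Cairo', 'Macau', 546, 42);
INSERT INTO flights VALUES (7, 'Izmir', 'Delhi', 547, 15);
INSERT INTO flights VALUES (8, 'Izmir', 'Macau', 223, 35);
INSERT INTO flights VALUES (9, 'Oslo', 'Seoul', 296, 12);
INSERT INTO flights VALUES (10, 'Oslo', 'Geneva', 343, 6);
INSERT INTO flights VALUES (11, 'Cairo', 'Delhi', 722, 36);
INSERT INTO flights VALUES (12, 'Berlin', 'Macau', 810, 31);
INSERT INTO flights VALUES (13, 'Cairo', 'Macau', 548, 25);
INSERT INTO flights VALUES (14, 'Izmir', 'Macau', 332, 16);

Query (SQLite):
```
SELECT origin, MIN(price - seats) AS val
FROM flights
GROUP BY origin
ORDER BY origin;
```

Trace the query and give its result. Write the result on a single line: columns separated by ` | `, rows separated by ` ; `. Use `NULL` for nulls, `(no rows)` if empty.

Berlin | 364 ; Cairo | 339 ; Izmir | 188 ; Oslo | 284

For each row compute price - seats.
Group by origin; take MIN of the expression per group.
  Berlin: ids {1, 12} → MIN(price - seats)=364
  Cairo: ids {4, 6, 11, 13} → MIN(price - seats)=339
  Izmir: ids {2, 5, 7, 8, 14} → MIN(price - seats)=188
  Oslo: ids {3, 9, 10} → MIN(price - seats)=284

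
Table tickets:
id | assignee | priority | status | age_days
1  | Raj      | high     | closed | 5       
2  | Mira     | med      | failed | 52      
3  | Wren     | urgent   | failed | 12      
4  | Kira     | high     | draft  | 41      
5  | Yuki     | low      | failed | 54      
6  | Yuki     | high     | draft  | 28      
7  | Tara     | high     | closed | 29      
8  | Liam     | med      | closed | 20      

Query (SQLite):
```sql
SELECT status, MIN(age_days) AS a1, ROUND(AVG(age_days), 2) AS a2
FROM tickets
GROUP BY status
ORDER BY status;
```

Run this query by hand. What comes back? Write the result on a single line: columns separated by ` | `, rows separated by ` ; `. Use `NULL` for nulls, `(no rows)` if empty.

closed | 5 | 18 ; draft | 28 | 34.5 ; failed | 12 | 39.33

Group tickets by status.
Per group compute: MIN(age_days), ROUND(AVG(age_days), 2).
  closed: ids {1, 7, 8} → MIN(age_days)=5, ROUND(AVG(age_days), 2)=18
  draft: ids {4, 6} → MIN(age_days)=28, ROUND(AVG(age_days), 2)=34.5
  failed: ids {2, 3, 5} → MIN(age_days)=12, ROUND(AVG(age_days), 2)=39.33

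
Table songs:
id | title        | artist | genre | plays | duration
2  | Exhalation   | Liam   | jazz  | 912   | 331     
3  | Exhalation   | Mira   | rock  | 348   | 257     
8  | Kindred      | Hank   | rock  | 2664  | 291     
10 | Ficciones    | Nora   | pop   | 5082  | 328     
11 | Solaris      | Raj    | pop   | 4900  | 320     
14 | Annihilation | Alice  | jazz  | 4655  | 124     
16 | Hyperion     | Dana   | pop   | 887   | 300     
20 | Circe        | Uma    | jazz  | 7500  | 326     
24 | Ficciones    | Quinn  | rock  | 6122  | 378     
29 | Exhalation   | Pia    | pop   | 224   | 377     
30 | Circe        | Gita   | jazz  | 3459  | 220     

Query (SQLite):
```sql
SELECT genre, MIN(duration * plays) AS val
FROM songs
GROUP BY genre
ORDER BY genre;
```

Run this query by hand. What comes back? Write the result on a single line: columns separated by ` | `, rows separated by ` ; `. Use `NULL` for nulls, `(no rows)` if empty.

For each row compute duration * plays.
Group by genre; take MIN of the expression per group.
  jazz: ids {2, 14, 20, 30} → MIN(duration * plays)=301872
  pop: ids {10, 11, 16, 29} → MIN(duration * plays)=84448
  rock: ids {3, 8, 24} → MIN(duration * plays)=89436

jazz | 301872 ; pop | 84448 ; rock | 89436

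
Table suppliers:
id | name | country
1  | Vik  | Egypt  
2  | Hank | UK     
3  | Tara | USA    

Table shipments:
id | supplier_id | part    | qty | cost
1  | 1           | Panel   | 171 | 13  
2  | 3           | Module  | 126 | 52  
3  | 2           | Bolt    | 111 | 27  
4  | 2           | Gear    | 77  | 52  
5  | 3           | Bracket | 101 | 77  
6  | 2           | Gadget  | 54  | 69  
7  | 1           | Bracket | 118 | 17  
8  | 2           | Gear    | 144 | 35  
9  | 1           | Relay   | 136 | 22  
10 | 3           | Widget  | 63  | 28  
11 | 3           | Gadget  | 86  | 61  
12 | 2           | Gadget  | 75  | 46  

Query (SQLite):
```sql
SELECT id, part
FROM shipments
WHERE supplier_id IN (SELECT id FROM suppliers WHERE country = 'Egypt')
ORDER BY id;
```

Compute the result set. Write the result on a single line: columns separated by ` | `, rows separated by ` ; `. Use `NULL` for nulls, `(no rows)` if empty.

Inner query: suppliers.id where country = 'Egypt'.
Outer: keep shipments rows whose supplier_id is in that set.
Inner query → {1}

1 | Panel ; 7 | Bracket ; 9 | Relay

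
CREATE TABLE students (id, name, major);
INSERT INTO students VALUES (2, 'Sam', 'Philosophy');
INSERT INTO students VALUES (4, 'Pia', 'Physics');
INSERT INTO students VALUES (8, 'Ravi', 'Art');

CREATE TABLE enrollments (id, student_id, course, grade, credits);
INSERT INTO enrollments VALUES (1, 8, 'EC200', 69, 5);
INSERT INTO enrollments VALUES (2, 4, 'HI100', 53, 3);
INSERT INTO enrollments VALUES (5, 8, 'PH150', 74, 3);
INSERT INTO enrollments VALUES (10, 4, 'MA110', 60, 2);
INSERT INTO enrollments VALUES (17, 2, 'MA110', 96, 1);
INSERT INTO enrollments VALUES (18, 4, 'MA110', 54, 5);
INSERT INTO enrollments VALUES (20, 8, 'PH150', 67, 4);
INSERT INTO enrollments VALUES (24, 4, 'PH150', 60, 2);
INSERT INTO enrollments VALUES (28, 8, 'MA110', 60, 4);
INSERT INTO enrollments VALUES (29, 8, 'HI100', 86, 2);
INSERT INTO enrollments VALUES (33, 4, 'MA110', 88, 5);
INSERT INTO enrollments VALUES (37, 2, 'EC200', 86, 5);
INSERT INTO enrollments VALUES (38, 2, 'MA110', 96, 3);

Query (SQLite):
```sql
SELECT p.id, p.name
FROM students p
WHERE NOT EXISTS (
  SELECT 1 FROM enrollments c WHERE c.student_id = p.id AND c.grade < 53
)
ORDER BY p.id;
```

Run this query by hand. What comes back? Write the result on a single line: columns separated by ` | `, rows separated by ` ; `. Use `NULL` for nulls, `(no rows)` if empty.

For each students row, check whether any enrollments with matching student_id has grade < 53.
Keep rows where that is false.

2 | Sam ; 4 | Pia ; 8 | Ravi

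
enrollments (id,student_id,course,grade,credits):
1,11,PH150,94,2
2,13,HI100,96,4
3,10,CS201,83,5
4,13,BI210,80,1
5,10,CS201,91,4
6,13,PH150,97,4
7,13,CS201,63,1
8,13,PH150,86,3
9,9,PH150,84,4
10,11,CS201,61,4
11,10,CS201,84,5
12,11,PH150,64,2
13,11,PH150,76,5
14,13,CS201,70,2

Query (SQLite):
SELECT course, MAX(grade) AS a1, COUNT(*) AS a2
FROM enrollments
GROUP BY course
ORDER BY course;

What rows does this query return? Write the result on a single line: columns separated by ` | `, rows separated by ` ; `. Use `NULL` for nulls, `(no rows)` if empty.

BI210 | 80 | 1 ; CS201 | 91 | 6 ; HI100 | 96 | 1 ; PH150 | 97 | 6

Group enrollments by course.
Per group compute: MAX(grade), COUNT(*).
  BI210: ids {4} → MAX(grade)=80, COUNT(*)=1
  CS201: ids {3, 5, 7, 10, 11, 14} → MAX(grade)=91, COUNT(*)=6
  HI100: ids {2} → MAX(grade)=96, COUNT(*)=1
  PH150: ids {1, 6, 8, 9, 12, 13} → MAX(grade)=97, COUNT(*)=6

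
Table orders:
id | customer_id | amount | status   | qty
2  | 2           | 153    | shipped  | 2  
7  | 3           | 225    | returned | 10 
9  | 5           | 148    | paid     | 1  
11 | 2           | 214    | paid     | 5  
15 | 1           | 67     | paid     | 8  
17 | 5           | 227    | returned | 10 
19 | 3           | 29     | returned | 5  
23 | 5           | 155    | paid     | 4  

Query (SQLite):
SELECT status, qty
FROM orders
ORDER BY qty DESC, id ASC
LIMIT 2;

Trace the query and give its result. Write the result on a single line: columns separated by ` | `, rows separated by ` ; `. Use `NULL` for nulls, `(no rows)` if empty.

returned | 10 ; returned | 10

Sort by qty desc, tiebreak id asc: (10, id=7), (10, id=17), (8, id=15), (5, id=11), (5, id=19) …. Take first 2.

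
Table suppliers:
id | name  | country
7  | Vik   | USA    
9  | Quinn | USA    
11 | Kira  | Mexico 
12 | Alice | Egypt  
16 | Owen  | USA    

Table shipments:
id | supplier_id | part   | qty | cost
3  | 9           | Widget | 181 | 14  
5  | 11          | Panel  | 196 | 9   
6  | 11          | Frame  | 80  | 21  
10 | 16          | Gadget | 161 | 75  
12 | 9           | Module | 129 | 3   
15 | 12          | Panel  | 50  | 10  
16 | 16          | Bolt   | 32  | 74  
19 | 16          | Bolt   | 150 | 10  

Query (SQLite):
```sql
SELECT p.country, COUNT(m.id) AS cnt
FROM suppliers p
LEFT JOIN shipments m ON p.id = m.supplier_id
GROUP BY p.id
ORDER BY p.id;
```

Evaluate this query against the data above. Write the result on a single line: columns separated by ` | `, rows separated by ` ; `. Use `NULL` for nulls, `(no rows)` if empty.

LEFT JOIN keeps every suppliers row; unmatched ones get NULL for shipments columns.
Group by suppliers.id and compute COUNT(m.id). COUNT(col) of an all-NULL group is 0.
  7: ids {—} → COUNT(m.id)=0
  9: ids {3, 12} → COUNT(m.id)=2
  11: ids {5, 6} → COUNT(m.id)=2
  12: ids {15} → COUNT(m.id)=1
  16: ids {10, 16, 19} → COUNT(m.id)=3

USA | 0 ; USA | 2 ; Mexico | 2 ; Egypt | 1 ; USA | 3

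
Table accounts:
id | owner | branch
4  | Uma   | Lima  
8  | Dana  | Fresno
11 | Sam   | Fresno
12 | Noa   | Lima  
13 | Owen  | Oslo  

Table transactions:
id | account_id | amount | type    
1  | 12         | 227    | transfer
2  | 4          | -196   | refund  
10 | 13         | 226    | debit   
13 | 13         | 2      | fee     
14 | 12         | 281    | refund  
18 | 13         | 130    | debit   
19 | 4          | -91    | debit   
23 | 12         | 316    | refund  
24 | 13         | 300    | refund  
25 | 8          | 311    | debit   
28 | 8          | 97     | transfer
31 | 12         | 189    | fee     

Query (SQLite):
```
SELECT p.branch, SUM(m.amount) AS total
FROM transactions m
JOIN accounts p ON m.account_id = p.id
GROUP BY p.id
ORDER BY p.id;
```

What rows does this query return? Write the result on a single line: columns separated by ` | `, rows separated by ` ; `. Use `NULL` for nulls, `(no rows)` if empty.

Join each transactions row to its accounts via account_id.
Group joined rows by accounts.id; compute SUM(m.amount) per group.
  4: ids {2, 19} → SUM(m.amount)=-287
  8: ids {25, 28} → SUM(m.amount)=408
  12: ids {1, 14, 23, 31} → SUM(m.amount)=1013
  13: ids {10, 13, 18, 24} → SUM(m.amount)=658

Lima | -287 ; Fresno | 408 ; Lima | 1013 ; Oslo | 658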